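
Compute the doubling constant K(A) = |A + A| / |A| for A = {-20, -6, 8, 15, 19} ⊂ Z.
K = |A + A| / |A| = 14/5

Enumerate A + A = {a + b : a, b ∈ A}. With |A| = 5, there are |A|^2 = 25 ordered sum pairs; collecting distinct values, A + A = {-40, -26, -12, -5, -1, 2, 9, 13, 16, 23, 27, 30, 34, 38}, so |A + A| = 14. Thus K = 14/5. For comparison, the minimum possible |A + A| over all 5-element sets is 2·5 − 1 = 9 (so min K = 9/5), attained only by arithmetic progressions.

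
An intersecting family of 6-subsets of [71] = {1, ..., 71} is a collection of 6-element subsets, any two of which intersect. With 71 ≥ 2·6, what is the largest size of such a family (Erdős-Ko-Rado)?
max |F| = C(70, 5) = 12103014

The Erdős-Ko-Rado theorem states: for n ≥ 2k, an intersecting family of k-subsets of an n-element set has size at most C(n − 1, k − 1), with equality for 'star' families {A ⊆ [n] : |A| = k, i ∈ A} (fix an element i). For n = 71, k = 6: C(70, 5) = 12103014.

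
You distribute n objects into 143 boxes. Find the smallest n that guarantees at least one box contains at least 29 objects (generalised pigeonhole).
n = (29 − 1)·143 + 1 = 4005

By the generalised pigeonhole principle, to guarantee some box contains ≥ r objects we need more than (r − 1) · k objects total. Threshold: n = (r − 1) · k + 1. With r = 29 and k = 143: n = 28 · 143 + 1 = 4004 + 1 = 4005. For n = 4004 = 28 · 143, we can put exactly 28 objects in every box, avoiding 29 in any single one — so 4005 is tight.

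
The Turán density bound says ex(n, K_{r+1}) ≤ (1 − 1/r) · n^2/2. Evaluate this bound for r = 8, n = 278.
Turán density bound = (7/8) · 278^2/2 = 135247/4 ≈ 33811.75

Turán's theorem: ex(n, K_{r+1}) is achieved by the complete r-partite Turán graph T(n, r) with parts as balanced as possible, and is at most (1 − 1/r) · n^2/2. For r = 8, n = 278: the density bound is (7/8) · 77284/2 = 135247/4 ≈ 33811.75. The integer-valued extremum is e(T(278, 8)) = 33811, which is strictly less than the density bound 135247/4 since 8 ∤ 278 (the parts of T(278, 8) cannot all be equal).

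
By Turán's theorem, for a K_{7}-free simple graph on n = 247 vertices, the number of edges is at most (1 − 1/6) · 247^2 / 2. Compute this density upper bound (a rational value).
Turán density bound = (5/6) · 247^2/2 = 305045/12 ≈ 25420.4167

Turán's theorem: ex(n, K_{r+1}) is achieved by the complete r-partite Turán graph T(n, r) with parts as balanced as possible, and is at most (1 − 1/r) · n^2/2. For r = 6, n = 247: the density bound is (5/6) · 61009/2 = 305045/12 ≈ 25420.4167. The integer-valued extremum is e(T(247, 6)) = 25420, which is strictly less than the density bound 305045/12 since 6 ∤ 247 (the parts of T(247, 6) cannot all be equal).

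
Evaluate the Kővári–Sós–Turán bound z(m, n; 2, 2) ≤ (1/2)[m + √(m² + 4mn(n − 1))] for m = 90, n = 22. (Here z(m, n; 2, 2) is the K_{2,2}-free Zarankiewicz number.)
z(90, 22; 2, 2) ≤ (1/2)[90 + √(90² + 4·90·22·21)] = (1/2)[90 + √174420] = 253.8181

Kővári–Sós–Turán: let r_1, ..., r_90 be the row sums and z = Σ r_i the total number of 1s. Each pair of columns can share at most one row with both entries 1 (else a 2×2 all-ones block appears), so Σ_i C(r_i, 2) ≤ C(22, 2) = 231. By convexity Σ_i C(r_i, 2) ≥ 90·C(z/90, 2) = z(z − 90)/(2·90), giving z² − 90z − 90·22·21 ≤ 0 and hence z ≤ (1/2)[90 + √(8100 + 4·41580)] = (1/2)[90 + √174420] ≈ (1/2)(90 + 417.6362) = 253.8181.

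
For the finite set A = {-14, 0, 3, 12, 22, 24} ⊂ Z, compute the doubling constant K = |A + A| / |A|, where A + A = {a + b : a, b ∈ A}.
K = |A + A| / |A| = 20/6 = 10/3

Enumerate A + A = {a + b : a, b ∈ A}. With |A| = 6, there are |A|^2 = 36 ordered sum pairs; collecting distinct values, A + A = {-28, -14, -11, -2, 0, 3, 6, 8, 10, 12, 15, 22, 24, 25, 27, 34, 36, 44, 46, 48}, so |A + A| = 20. Thus K = 20/6 = 10/3. For comparison, the minimum possible |A + A| over all 6-element sets is 2·6 − 1 = 11 (so min K = 11/6), attained only by arithmetic progressions.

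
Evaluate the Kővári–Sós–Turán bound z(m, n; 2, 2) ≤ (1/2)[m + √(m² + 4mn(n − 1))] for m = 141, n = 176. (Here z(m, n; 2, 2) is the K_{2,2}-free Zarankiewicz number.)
z(141, 176; 2, 2) ≤ (1/2)[141 + √(141² + 4·141·176·175)] = (1/2)[141 + √17391081] = 2155.6308

Kővári–Sós–Turán: let r_1, ..., r_141 be the row sums and z = Σ r_i the total number of 1s. Each pair of columns can share at most one row with both entries 1 (else a 2×2 all-ones block appears), so Σ_i C(r_i, 2) ≤ C(176, 2) = 15400. By convexity Σ_i C(r_i, 2) ≥ 141·C(z/141, 2) = z(z − 141)/(2·141), giving z² − 141z − 141·176·175 ≤ 0 and hence z ≤ (1/2)[141 + √(19881 + 4·4342800)] = (1/2)[141 + √17391081] ≈ (1/2)(141 + 4170.2615) = 2155.6308.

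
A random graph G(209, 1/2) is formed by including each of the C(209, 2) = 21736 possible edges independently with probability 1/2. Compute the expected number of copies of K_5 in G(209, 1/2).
E[# K_5] = C(209, 5) · (1/2)^C(5, 2) = 3166793916 / 2^10 = 791698479/256 ≈ 3092572.183594

For each 5-subset S of vertices (there are C(209, 5) = 3166793916 such S), let X_S = 1 if S induces a K_5 (all C(5, 2) = 10 edges present). Then P(X_S = 1) = (1/2)^10 = 1/1024. By linearity of expectation, E[# K_5] = C(209, 5) · (1/2)^10 = 3166793916 / 1024 = 791698479/256 ≈ 3092572.183594.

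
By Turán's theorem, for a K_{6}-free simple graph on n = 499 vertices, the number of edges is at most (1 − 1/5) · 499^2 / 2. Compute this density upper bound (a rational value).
Turán density bound = (4/5) · 499^2/2 = 498002/5 ≈ 99600.4

Turán's theorem: ex(n, K_{r+1}) is achieved by the complete r-partite Turán graph T(n, r) with parts as balanced as possible, and is at most (1 − 1/r) · n^2/2. For r = 5, n = 499: the density bound is (4/5) · 249001/2 = 498002/5 ≈ 99600.4. The integer-valued extremum is e(T(499, 5)) = 99600, which is strictly less than the density bound 498002/5 since 5 ∤ 499 (the parts of T(499, 5) cannot all be equal).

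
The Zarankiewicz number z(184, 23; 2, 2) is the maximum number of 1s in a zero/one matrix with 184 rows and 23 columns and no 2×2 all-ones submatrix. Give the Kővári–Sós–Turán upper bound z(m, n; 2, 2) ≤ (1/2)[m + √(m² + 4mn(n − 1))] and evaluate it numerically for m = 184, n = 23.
z(184, 23; 2, 2) ≤ (1/2)[184 + √(184² + 4·184·23·22)] = (1/2)[184 + √406272] = 410.6973

Kővári–Sós–Turán: let r_1, ..., r_184 be the row sums and z = Σ r_i the total number of 1s. Each pair of columns can share at most one row with both entries 1 (else a 2×2 all-ones block appears), so Σ_i C(r_i, 2) ≤ C(23, 2) = 253. By convexity Σ_i C(r_i, 2) ≥ 184·C(z/184, 2) = z(z − 184)/(2·184), giving z² − 184z − 184·23·22 ≤ 0 and hence z ≤ (1/2)[184 + √(33856 + 4·93104)] = (1/2)[184 + √406272] ≈ (1/2)(184 + 637.3947) = 410.6973.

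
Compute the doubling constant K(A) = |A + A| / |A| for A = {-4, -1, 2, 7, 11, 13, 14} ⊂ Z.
K = |A + A| / |A| = 24/7

Enumerate A + A = {a + b : a, b ∈ A}. With |A| = 7, there are |A|^2 = 49 ordered sum pairs; collecting distinct values, A + A = {-8, -5, -2, 1, 3, 4, 6, 7, 9, 10, 12, 13, 14, 15, 16, 18, 20, 21, 22, 24, 25, 26, 27, 28}, so |A + A| = 24. Thus K = 24/7. For comparison, the minimum possible |A + A| over all 7-element sets is 2·7 − 1 = 13 (so min K = 13/7), attained only by arithmetic progressions.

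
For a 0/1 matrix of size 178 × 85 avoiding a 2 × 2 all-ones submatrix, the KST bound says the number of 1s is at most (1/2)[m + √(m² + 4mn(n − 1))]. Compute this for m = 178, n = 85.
z(178, 85; 2, 2) ≤ (1/2)[178 + √(178² + 4·178·85·84)] = (1/2)[178 + √5115364] = 1219.8585

Kővári–Sós–Turán: let r_1, ..., r_178 be the row sums and z = Σ r_i the total number of 1s. Each pair of columns can share at most one row with both entries 1 (else a 2×2 all-ones block appears), so Σ_i C(r_i, 2) ≤ C(85, 2) = 3570. By convexity Σ_i C(r_i, 2) ≥ 178·C(z/178, 2) = z(z − 178)/(2·178), giving z² − 178z − 178·85·84 ≤ 0 and hence z ≤ (1/2)[178 + √(31684 + 4·1270920)] = (1/2)[178 + √5115364] ≈ (1/2)(178 + 2261.717) = 1219.8585.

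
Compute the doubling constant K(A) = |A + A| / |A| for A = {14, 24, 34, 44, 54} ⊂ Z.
K = |A + A| / |A| = 9/5

Enumerate A + A = {a + b : a, b ∈ A}. With |A| = 5, there are |A|^2 = 25 ordered sum pairs; collecting distinct values, A + A = {28, 38, 48, 58, 68, 78, 88, 98, 108}, so |A + A| = 9. Thus K = 9/5. Here |A + A| = 2|A| − 1 = 9, the minimum possible — so K = 9/5 is minimal, which holds iff A is an arithmetic progression.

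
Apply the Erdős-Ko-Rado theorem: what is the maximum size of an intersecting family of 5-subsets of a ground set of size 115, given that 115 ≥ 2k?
max |F| = C(114, 4) = 6672876

The Erdős-Ko-Rado theorem states: for n ≥ 2k, an intersecting family of k-subsets of an n-element set has size at most C(n − 1, k − 1), with equality for 'star' families {A ⊆ [n] : |A| = k, i ∈ A} (fix an element i). For n = 115, k = 5: C(114, 4) = 6672876.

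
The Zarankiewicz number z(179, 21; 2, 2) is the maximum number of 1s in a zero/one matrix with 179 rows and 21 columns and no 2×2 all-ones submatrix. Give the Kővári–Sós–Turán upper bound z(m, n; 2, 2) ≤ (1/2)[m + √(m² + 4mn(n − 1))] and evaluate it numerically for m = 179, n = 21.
z(179, 21; 2, 2) ≤ (1/2)[179 + √(179² + 4·179·21·20)] = (1/2)[179 + √332761] = 377.9272

Kővári–Sós–Turán: let r_1, ..., r_179 be the row sums and z = Σ r_i the total number of 1s. Each pair of columns can share at most one row with both entries 1 (else a 2×2 all-ones block appears), so Σ_i C(r_i, 2) ≤ C(21, 2) = 210. By convexity Σ_i C(r_i, 2) ≥ 179·C(z/179, 2) = z(z − 179)/(2·179), giving z² − 179z − 179·21·20 ≤ 0 and hence z ≤ (1/2)[179 + √(32041 + 4·75180)] = (1/2)[179 + √332761] ≈ (1/2)(179 + 576.8544) = 377.9272.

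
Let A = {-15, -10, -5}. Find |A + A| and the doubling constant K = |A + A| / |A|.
K = |A + A| / |A| = 5/3

Enumerate A + A = {a + b : a, b ∈ A}. With |A| = 3, there are |A|^2 = 9 ordered sum pairs; collecting distinct values, A + A = {-30, -25, -20, -15, -10}, so |A + A| = 5. Thus K = 5/3. Here |A + A| = 2|A| − 1 = 5, the minimum possible — so K = 5/3 is minimal, which holds iff A is an arithmetic progression.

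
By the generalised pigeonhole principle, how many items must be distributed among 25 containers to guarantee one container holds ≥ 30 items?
n = (30 − 1)·25 + 1 = 726

By the generalised pigeonhole principle, to guarantee some box contains ≥ r objects we need more than (r − 1) · k objects total. Threshold: n = (r − 1) · k + 1. With r = 30 and k = 25: n = 29 · 25 + 1 = 725 + 1 = 726. For n = 725 = 29 · 25, we can put exactly 29 objects in every box, avoiding 30 in any single one — so 726 is tight.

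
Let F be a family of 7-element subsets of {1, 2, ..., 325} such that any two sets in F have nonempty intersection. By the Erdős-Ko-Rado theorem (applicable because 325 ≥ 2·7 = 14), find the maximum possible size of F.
max |F| = C(324, 6) = 1533615896736

Erdős-Ko-Rado (1961): when n ≥ 2k, max |F| = C(n−1, k−1). The bound is attained by the star {A : i ∈ A} for any fixed i ∈ [n]. Here C(325−1, 7−1) = C(324, 6) = 1533615896736.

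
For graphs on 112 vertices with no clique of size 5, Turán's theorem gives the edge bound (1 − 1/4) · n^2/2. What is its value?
Turán density bound = (3/4) · 112^2/2 = 4704

Turán's theorem: ex(n, K_{r+1}) is achieved by the complete r-partite Turán graph T(n, r) with parts as balanced as possible, and is at most (1 − 1/r) · n^2/2. For r = 4, n = 112: the density bound is (3/4) · 12544/2 = 4704. Since 4 ∣ 112, the Turán graph T(112, 4) has parts of equal size 28, and its edge count e(T(112, 4)) = 4704 attains the density bound exactly.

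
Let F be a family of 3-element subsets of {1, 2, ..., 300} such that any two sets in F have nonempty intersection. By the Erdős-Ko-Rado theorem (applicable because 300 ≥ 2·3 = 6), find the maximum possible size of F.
max |F| = C(299, 2) = 44551

The Erdős-Ko-Rado theorem states: for n ≥ 2k, an intersecting family of k-subsets of an n-element set has size at most C(n − 1, k − 1), with equality for 'star' families {A ⊆ [n] : |A| = k, i ∈ A} (fix an element i). For n = 300, k = 3: C(299, 2) = 44551.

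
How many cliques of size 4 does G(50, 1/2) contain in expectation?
E[# K_4] = C(50, 4) · (1/2)^C(4, 2) = 230300 / 2^6 = 57575/16 = 3598.4375

For each 4-subset S of vertices (there are C(50, 4) = 230300 such S), let X_S = 1 if S induces a K_4 (all C(4, 2) = 6 edges present). Then P(X_S = 1) = (1/2)^6 = 1/64. By linearity of expectation, E[# K_4] = C(50, 4) · (1/2)^6 = 230300 / 64 = 57575/16 = 3598.4375.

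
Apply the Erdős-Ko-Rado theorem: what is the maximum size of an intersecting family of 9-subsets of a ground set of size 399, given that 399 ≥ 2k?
max |F| = C(398, 8) = 14547786993956139

The Erdős-Ko-Rado theorem states: for n ≥ 2k, an intersecting family of k-subsets of an n-element set has size at most C(n − 1, k − 1), with equality for 'star' families {A ⊆ [n] : |A| = k, i ∈ A} (fix an element i). For n = 399, k = 9: C(398, 8) = 14547786993956139.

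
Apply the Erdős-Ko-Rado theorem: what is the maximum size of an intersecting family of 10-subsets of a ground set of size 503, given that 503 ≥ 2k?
max |F| = C(502, 9) = 5190969963578756500

Erdős-Ko-Rado (1961): when n ≥ 2k, max |F| = C(n−1, k−1). The bound is attained by the star {A : i ∈ A} for any fixed i ∈ [n]. Here C(503−1, 10−1) = C(502, 9) = 5190969963578756500.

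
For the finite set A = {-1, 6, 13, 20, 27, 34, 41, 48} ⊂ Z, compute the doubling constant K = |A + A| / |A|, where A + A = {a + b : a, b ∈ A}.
K = |A + A| / |A| = 15/8

Enumerate A + A = {a + b : a, b ∈ A}. With |A| = 8, there are |A|^2 = 64 ordered sum pairs; collecting distinct values, A + A = {-2, 5, 12, 19, 26, 33, 40, 47, 54, 61, 68, 75, 82, 89, 96}, so |A + A| = 15. Thus K = 15/8. Here |A + A| = 2|A| − 1 = 15, the minimum possible — so K = 15/8 is minimal, which holds iff A is an arithmetic progression.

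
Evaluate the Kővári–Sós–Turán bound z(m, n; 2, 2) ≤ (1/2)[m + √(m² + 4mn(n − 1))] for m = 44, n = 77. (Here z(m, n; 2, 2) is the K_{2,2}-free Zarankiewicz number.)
z(44, 77; 2, 2) ≤ (1/2)[44 + √(44² + 4·44·77·76)] = (1/2)[44 + √1031888] = 529.9094

Kővári–Sós–Turán: let r_1, ..., r_44 be the row sums and z = Σ r_i the total number of 1s. Each pair of columns can share at most one row with both entries 1 (else a 2×2 all-ones block appears), so Σ_i C(r_i, 2) ≤ C(77, 2) = 2926. By convexity Σ_i C(r_i, 2) ≥ 44·C(z/44, 2) = z(z − 44)/(2·44), giving z² − 44z − 44·77·76 ≤ 0 and hence z ≤ (1/2)[44 + √(1936 + 4·257488)] = (1/2)[44 + √1031888] ≈ (1/2)(44 + 1015.8189) = 529.9094.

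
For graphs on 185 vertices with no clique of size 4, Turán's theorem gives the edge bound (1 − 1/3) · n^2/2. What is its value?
Turán density bound = (2/3) · 185^2/2 = 34225/3 ≈ 11408.3333

Turán's theorem: ex(n, K_{r+1}) is achieved by the complete r-partite Turán graph T(n, r) with parts as balanced as possible, and is at most (1 − 1/r) · n^2/2. For r = 3, n = 185: the density bound is (2/3) · 34225/2 = 34225/3 ≈ 11408.3333. The integer-valued extremum is e(T(185, 3)) = 11408, which is strictly less than the density bound 34225/3 since 3 ∤ 185 (the parts of T(185, 3) cannot all be equal).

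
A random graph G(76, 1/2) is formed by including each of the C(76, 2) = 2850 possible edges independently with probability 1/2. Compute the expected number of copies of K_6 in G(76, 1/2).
E[# K_6] = C(76, 6) · (1/2)^C(6, 2) = 218618940 / 2^15 = 54654735/8192 ≈ 6671.720581

For each 6-subset S of vertices (there are C(76, 6) = 218618940 such S), let X_S = 1 if S induces a K_6 (all C(6, 2) = 15 edges present). Then P(X_S = 1) = (1/2)^15 = 1/32768. By linearity of expectation, E[# K_6] = C(76, 6) · (1/2)^15 = 218618940 / 32768 = 54654735/8192 ≈ 6671.720581.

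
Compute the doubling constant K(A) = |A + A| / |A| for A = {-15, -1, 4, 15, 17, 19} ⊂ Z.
K = |A + A| / |A| = 20/6 = 10/3

Enumerate A + A = {a + b : a, b ∈ A}. With |A| = 6, there are |A|^2 = 36 ordered sum pairs; collecting distinct values, A + A = {-30, -16, -11, -2, 0, 2, 3, 4, 8, 14, 16, 18, 19, 21, 23, 30, 32, 34, 36, 38}, so |A + A| = 20. Thus K = 20/6 = 10/3. For comparison, the minimum possible |A + A| over all 6-element sets is 2·6 − 1 = 11 (so min K = 11/6), attained only by arithmetic progressions.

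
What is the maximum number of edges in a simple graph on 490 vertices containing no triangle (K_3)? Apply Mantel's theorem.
ex(490, K_3) = ⌊490^2/4⌋ = 60025

Mantel (1907): a triangle-free graph on n vertices has at most ⌊n^2/4⌋ edges, with equality for the complete bipartite graph K_{⌊n/2⌋, ⌈n/2⌉}. For n = 490: ⌊490^2/4⌋ = ⌊240100/4⌋ = 60025. The extremal graph is K_{245, 245}, which has 245·245 = 60025 edges.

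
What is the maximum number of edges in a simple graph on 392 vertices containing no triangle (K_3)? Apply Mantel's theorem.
ex(392, K_3) = ⌊392^2/4⌋ = 38416

Mantel (1907): a triangle-free graph on n vertices has at most ⌊n^2/4⌋ edges, with equality for the complete bipartite graph K_{⌊n/2⌋, ⌈n/2⌉}. For n = 392: ⌊392^2/4⌋ = ⌊153664/4⌋ = 38416. The extremal graph is K_{196, 196}, which has 196·196 = 38416 edges.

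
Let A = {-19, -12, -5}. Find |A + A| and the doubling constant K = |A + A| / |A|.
K = |A + A| / |A| = 5/3

Enumerate A + A = {a + b : a, b ∈ A}. With |A| = 3, there are |A|^2 = 9 ordered sum pairs; collecting distinct values, A + A = {-38, -31, -24, -17, -10}, so |A + A| = 5. Thus K = 5/3. Here |A + A| = 2|A| − 1 = 5, the minimum possible — so K = 5/3 is minimal, which holds iff A is an arithmetic progression.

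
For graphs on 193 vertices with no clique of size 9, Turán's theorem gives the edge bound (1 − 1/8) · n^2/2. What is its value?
Turán density bound = (7/8) · 193^2/2 = 260743/16 ≈ 16296.4375

Turán's theorem: ex(n, K_{r+1}) is achieved by the complete r-partite Turán graph T(n, r) with parts as balanced as possible, and is at most (1 − 1/r) · n^2/2. For r = 8, n = 193: the density bound is (7/8) · 37249/2 = 260743/16 ≈ 16296.4375. The integer-valued extremum is e(T(193, 8)) = 16296, which is strictly less than the density bound 260743/16 since 8 ∤ 193 (the parts of T(193, 8) cannot all be equal).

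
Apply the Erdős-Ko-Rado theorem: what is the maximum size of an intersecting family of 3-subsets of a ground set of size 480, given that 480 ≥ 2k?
max |F| = C(479, 2) = 114481

Erdős-Ko-Rado (1961): when n ≥ 2k, max |F| = C(n−1, k−1). The bound is attained by the star {A : i ∈ A} for any fixed i ∈ [n]. Here C(480−1, 3−1) = C(479, 2) = 114481.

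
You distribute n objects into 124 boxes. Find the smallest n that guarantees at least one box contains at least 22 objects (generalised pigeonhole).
n = (22 − 1)·124 + 1 = 2605

By the generalised pigeonhole principle, to guarantee some box contains ≥ r objects we need more than (r − 1) · k objects total. Threshold: n = (r − 1) · k + 1. With r = 22 and k = 124: n = 21 · 124 + 1 = 2604 + 1 = 2605. For n = 2604 = 21 · 124, we can put exactly 21 objects in every box, avoiding 22 in any single one — so 2605 is tight.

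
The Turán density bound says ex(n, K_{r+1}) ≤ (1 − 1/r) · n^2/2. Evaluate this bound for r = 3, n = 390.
Turán density bound = (2/3) · 390^2/2 = 50700

Turán's theorem: ex(n, K_{r+1}) is achieved by the complete r-partite Turán graph T(n, r) with parts as balanced as possible, and is at most (1 − 1/r) · n^2/2. For r = 3, n = 390: the density bound is (2/3) · 152100/2 = 50700. Since 3 ∣ 390, the Turán graph T(390, 3) has parts of equal size 130, and its edge count e(T(390, 3)) = 50700 attains the density bound exactly.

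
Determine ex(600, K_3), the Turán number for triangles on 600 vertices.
ex(600, K_3) = ⌊600^2/4⌋ = 90000

Mantel (1907): a triangle-free graph on n vertices has at most ⌊n^2/4⌋ edges, with equality for the complete bipartite graph K_{⌊n/2⌋, ⌈n/2⌉}. For n = 600: ⌊600^2/4⌋ = ⌊360000/4⌋ = 90000. The extremal graph is K_{300, 300}, which has 300·300 = 90000 edges.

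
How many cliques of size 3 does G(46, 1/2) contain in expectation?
E[# K_3] = C(46, 3) · (1/2)^C(3, 2) = 15180 / 2^3 = 3795/2 = 1897.5

For each 3-subset S of vertices (there are C(46, 3) = 15180 such S), let X_S = 1 if S induces a K_3 (all C(3, 2) = 3 edges present). Then P(X_S = 1) = (1/2)^3 = 1/8. By linearity of expectation, E[# K_3] = C(46, 3) · (1/2)^3 = 15180 / 8 = 3795/2 = 1897.5.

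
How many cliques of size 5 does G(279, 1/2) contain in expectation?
E[# K_5] = C(279, 5) · (1/2)^C(5, 2) = 13589056305 / 2^10 ≈ 13270562.797852

For each 5-subset S of vertices (there are C(279, 5) = 13589056305 such S), let X_S = 1 if S induces a K_5 (all C(5, 2) = 10 edges present). Then P(X_S = 1) = (1/2)^10 = 1/1024. By linearity of expectation, E[# K_5] = C(279, 5) · (1/2)^10 = 13589056305 / 1024 ≈ 13270562.797852.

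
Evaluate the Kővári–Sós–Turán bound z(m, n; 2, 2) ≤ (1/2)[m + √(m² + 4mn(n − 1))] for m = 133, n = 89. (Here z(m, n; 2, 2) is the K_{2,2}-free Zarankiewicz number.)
z(133, 89; 2, 2) ≤ (1/2)[133 + √(133² + 4·133·89·88)] = (1/2)[133 + √4184313] = 1089.2797

Kővári–Sós–Turán: let r_1, ..., r_133 be the row sums and z = Σ r_i the total number of 1s. Each pair of columns can share at most one row with both entries 1 (else a 2×2 all-ones block appears), so Σ_i C(r_i, 2) ≤ C(89, 2) = 3916. By convexity Σ_i C(r_i, 2) ≥ 133·C(z/133, 2) = z(z − 133)/(2·133), giving z² − 133z − 133·89·88 ≤ 0 and hence z ≤ (1/2)[133 + √(17689 + 4·1041656)] = (1/2)[133 + √4184313] ≈ (1/2)(133 + 2045.5593) = 1089.2797.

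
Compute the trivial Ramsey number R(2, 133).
R(2, 133) = 133

R(2, k) = k for all k ≥ 2: in a 2-colouring of K_k, either some edge is red (a red K_2) or all edges are blue (a blue K_k). And K_{132} coloured all-blue has no blue K_133, so R(2, 133) > 132. Hence R(2, 133) = 133.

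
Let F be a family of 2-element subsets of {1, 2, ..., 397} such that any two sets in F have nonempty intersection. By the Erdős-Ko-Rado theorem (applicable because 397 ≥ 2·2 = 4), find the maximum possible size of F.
max |F| = C(396, 1) = 396

Erdős-Ko-Rado (1961): when n ≥ 2k, max |F| = C(n−1, k−1). The bound is attained by the star {A : i ∈ A} for any fixed i ∈ [n]. Here C(397−1, 2−1) = C(396, 1) = 396.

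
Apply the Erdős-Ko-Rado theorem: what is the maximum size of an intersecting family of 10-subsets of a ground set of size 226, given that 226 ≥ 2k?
max |F| = C(225, 9) = 3463383932908900

The Erdős-Ko-Rado theorem states: for n ≥ 2k, an intersecting family of k-subsets of an n-element set has size at most C(n − 1, k − 1), with equality for 'star' families {A ⊆ [n] : |A| = k, i ∈ A} (fix an element i). For n = 226, k = 10: C(225, 9) = 3463383932908900.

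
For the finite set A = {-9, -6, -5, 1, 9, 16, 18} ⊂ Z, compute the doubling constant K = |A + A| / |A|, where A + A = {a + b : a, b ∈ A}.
K = |A + A| / |A| = 27/7

Enumerate A + A = {a + b : a, b ∈ A}. With |A| = 7, there are |A|^2 = 49 ordered sum pairs; collecting distinct values, A + A = {-18, -15, -14, -12, -11, -10, -8, -5, -4, 0, 2, 3, 4, 7, 9, 10, 11, 12, 13, 17, 18, 19, 25, 27, 32, 34, 36}, so |A + A| = 27. Thus K = 27/7. For comparison, the minimum possible |A + A| over all 7-element sets is 2·7 − 1 = 13 (so min K = 13/7), attained only by arithmetic progressions.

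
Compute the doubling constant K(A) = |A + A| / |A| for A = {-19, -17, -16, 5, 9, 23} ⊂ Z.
K = |A + A| / |A| = 21/6 = 7/2

Enumerate A + A = {a + b : a, b ∈ A}. With |A| = 6, there are |A|^2 = 36 ordered sum pairs; collecting distinct values, A + A = {-38, -36, -35, -34, -33, -32, -14, -12, -11, -10, -8, -7, 4, 6, 7, 10, 14, 18, 28, 32, 46}, so |A + A| = 21. Thus K = 21/6 = 7/2. For comparison, the minimum possible |A + A| over all 6-element sets is 2·6 − 1 = 11 (so min K = 11/6), attained only by arithmetic progressions.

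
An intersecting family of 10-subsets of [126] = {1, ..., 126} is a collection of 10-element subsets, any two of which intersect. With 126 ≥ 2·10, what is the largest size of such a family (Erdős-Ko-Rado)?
max |F| = C(125, 9) = 15290266473625

Erdős-Ko-Rado (1961): when n ≥ 2k, max |F| = C(n−1, k−1). The bound is attained by the star {A : i ∈ A} for any fixed i ∈ [n]. Here C(126−1, 10−1) = C(125, 9) = 15290266473625.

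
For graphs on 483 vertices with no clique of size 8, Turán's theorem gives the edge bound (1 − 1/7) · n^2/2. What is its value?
Turán density bound = (6/7) · 483^2/2 = 99981

Turán's theorem: ex(n, K_{r+1}) is achieved by the complete r-partite Turán graph T(n, r) with parts as balanced as possible, and is at most (1 − 1/r) · n^2/2. For r = 7, n = 483: the density bound is (6/7) · 233289/2 = 99981. Since 7 ∣ 483, the Turán graph T(483, 7) has parts of equal size 69, and its edge count e(T(483, 7)) = 99981 attains the density bound exactly.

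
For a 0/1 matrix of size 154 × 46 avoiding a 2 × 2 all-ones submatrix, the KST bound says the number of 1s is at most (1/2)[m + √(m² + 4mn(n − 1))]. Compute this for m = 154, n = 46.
z(154, 46; 2, 2) ≤ (1/2)[154 + √(154² + 4·154·46·45)] = (1/2)[154 + √1298836] = 646.8324

Kővári–Sós–Turán: let r_1, ..., r_154 be the row sums and z = Σ r_i the total number of 1s. Each pair of columns can share at most one row with both entries 1 (else a 2×2 all-ones block appears), so Σ_i C(r_i, 2) ≤ C(46, 2) = 1035. By convexity Σ_i C(r_i, 2) ≥ 154·C(z/154, 2) = z(z − 154)/(2·154), giving z² − 154z − 154·46·45 ≤ 0 and hence z ≤ (1/2)[154 + √(23716 + 4·318780)] = (1/2)[154 + √1298836] ≈ (1/2)(154 + 1139.6649) = 646.8324.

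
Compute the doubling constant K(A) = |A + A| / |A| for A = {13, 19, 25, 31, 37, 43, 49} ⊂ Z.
K = |A + A| / |A| = 13/7

Enumerate A + A = {a + b : a, b ∈ A}. With |A| = 7, there are |A|^2 = 49 ordered sum pairs; collecting distinct values, A + A = {26, 32, 38, 44, 50, 56, 62, 68, 74, 80, 86, 92, 98}, so |A + A| = 13. Thus K = 13/7. Here |A + A| = 2|A| − 1 = 13, the minimum possible — so K = 13/7 is minimal, which holds iff A is an arithmetic progression.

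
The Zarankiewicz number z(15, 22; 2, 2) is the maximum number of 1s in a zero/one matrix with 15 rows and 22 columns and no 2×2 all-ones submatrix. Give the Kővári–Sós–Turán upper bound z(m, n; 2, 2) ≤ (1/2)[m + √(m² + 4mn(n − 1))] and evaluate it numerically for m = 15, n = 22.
z(15, 22; 2, 2) ≤ (1/2)[15 + √(15² + 4·15·22·21)] = (1/2)[15 + √27945] = 91.0838

Kővári–Sós–Turán: let r_1, ..., r_15 be the row sums and z = Σ r_i the total number of 1s. Each pair of columns can share at most one row with both entries 1 (else a 2×2 all-ones block appears), so Σ_i C(r_i, 2) ≤ C(22, 2) = 231. By convexity Σ_i C(r_i, 2) ≥ 15·C(z/15, 2) = z(z − 15)/(2·15), giving z² − 15z − 15·22·21 ≤ 0 and hence z ≤ (1/2)[15 + √(225 + 4·6930)] = (1/2)[15 + √27945] ≈ (1/2)(15 + 167.1676) = 91.0838.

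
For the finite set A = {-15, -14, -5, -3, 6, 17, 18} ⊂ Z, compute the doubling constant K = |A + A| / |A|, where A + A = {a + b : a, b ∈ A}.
K = |A + A| / |A| = 24/7

Enumerate A + A = {a + b : a, b ∈ A}. With |A| = 7, there are |A|^2 = 49 ordered sum pairs; collecting distinct values, A + A = {-30, -29, -28, -20, -19, -18, -17, -10, -9, -8, -6, 1, 2, 3, 4, 12, 13, 14, 15, 23, 24, 34, 35, 36}, so |A + A| = 24. Thus K = 24/7. For comparison, the minimum possible |A + A| over all 7-element sets is 2·7 − 1 = 13 (so min K = 13/7), attained only by arithmetic progressions.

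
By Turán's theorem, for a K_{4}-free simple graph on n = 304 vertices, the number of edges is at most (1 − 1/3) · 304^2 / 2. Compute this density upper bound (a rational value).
Turán density bound = (2/3) · 304^2/2 = 92416/3 ≈ 30805.3333

Turán's theorem: ex(n, K_{r+1}) is achieved by the complete r-partite Turán graph T(n, r) with parts as balanced as possible, and is at most (1 − 1/r) · n^2/2. For r = 3, n = 304: the density bound is (2/3) · 92416/2 = 92416/3 ≈ 30805.3333. The integer-valued extremum is e(T(304, 3)) = 30805, which is strictly less than the density bound 92416/3 since 3 ∤ 304 (the parts of T(304, 3) cannot all be equal).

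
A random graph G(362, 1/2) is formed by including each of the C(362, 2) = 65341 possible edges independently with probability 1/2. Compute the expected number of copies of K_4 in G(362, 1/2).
E[# K_4] = C(362, 4) · (1/2)^C(4, 2) = 703722570 / 2^6 = 351861285/32 = 10995665.15625

For each 4-subset S of vertices (there are C(362, 4) = 703722570 such S), let X_S = 1 if S induces a K_4 (all C(4, 2) = 6 edges present). Then P(X_S = 1) = (1/2)^6 = 1/64. By linearity of expectation, E[# K_4] = C(362, 4) · (1/2)^6 = 703722570 / 64 = 351861285/32 = 10995665.15625.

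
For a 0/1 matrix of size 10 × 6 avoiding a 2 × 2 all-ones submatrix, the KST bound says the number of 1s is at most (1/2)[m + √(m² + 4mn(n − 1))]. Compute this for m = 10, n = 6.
z(10, 6; 2, 2) ≤ (1/2)[10 + √(10² + 4·10·6·5)] = (1/2)[10 + √1300] = 23.0278

Kővári–Sós–Turán: let r_1, ..., r_10 be the row sums and z = Σ r_i the total number of 1s. Each pair of columns can share at most one row with both entries 1 (else a 2×2 all-ones block appears), so Σ_i C(r_i, 2) ≤ C(6, 2) = 15. By convexity Σ_i C(r_i, 2) ≥ 10·C(z/10, 2) = z(z − 10)/(2·10), giving z² − 10z − 10·6·5 ≤ 0 and hence z ≤ (1/2)[10 + √(100 + 4·300)] = (1/2)[10 + √1300] ≈ (1/2)(10 + 36.0555) = 23.0278.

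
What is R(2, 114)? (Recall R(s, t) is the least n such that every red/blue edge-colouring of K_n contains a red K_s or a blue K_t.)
R(2, 114) = 114

R(2, k) = k for all k ≥ 2: in a 2-colouring of K_k, either some edge is red (a red K_2) or all edges are blue (a blue K_k). And K_{113} coloured all-blue has no blue K_114, so R(2, 114) > 113. Hence R(2, 114) = 114.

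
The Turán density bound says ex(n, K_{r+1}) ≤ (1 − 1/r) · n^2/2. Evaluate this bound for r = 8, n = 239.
Turán density bound = (7/8) · 239^2/2 = 399847/16 ≈ 24990.4375

Turán's theorem: ex(n, K_{r+1}) is achieved by the complete r-partite Turán graph T(n, r) with parts as balanced as possible, and is at most (1 − 1/r) · n^2/2. For r = 8, n = 239: the density bound is (7/8) · 57121/2 = 399847/16 ≈ 24990.4375. The integer-valued extremum is e(T(239, 8)) = 24990, which is strictly less than the density bound 399847/16 since 8 ∤ 239 (the parts of T(239, 8) cannot all be equal).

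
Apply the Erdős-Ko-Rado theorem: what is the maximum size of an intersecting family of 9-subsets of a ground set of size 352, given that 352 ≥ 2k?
max |F| = C(351, 8) = 5272813608709725

Erdős-Ko-Rado (1961): when n ≥ 2k, max |F| = C(n−1, k−1). The bound is attained by the star {A : i ∈ A} for any fixed i ∈ [n]. Here C(352−1, 9−1) = C(351, 8) = 5272813608709725.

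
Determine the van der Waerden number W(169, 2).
W(169, 2) = 169 + 1 = 170

A 2-term AP is any pair of integers, so a monochromatic 2-AP exists iff some colour is used at least twice. With 169 colours, the colouring i ↦ i on {1, ..., 169} uses each colour once, avoiding any monochromatic pair, so W(169, 2) > 169. For {1, ..., 170}, pigeonhole forces two integers of the same colour, which form a monochromatic 2-AP. Hence W(169, 2) = 170.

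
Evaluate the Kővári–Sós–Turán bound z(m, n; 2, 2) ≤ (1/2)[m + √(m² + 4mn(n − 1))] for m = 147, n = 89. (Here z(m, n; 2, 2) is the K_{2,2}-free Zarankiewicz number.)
z(147, 89; 2, 2) ≤ (1/2)[147 + √(147² + 4·147·89·88)] = (1/2)[147 + √4626825] = 1149.0028

Kővári–Sós–Turán: let r_1, ..., r_147 be the row sums and z = Σ r_i the total number of 1s. Each pair of columns can share at most one row with both entries 1 (else a 2×2 all-ones block appears), so Σ_i C(r_i, 2) ≤ C(89, 2) = 3916. By convexity Σ_i C(r_i, 2) ≥ 147·C(z/147, 2) = z(z − 147)/(2·147), giving z² − 147z − 147·89·88 ≤ 0 and hence z ≤ (1/2)[147 + √(21609 + 4·1151304)] = (1/2)[147 + √4626825] ≈ (1/2)(147 + 2151.0056) = 1149.0028.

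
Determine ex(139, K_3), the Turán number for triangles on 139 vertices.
ex(139, K_3) = ⌊139^2/4⌋ = 4830

Mantel (1907): a triangle-free graph on n vertices has at most ⌊n^2/4⌋ edges, with equality for the complete bipartite graph K_{⌊n/2⌋, ⌈n/2⌉}. For n = 139: ⌊139^2/4⌋ = ⌊19321/4⌋ = 4830. The extremal graph is K_{69, 70}, which has 69·70 = 4830 edges.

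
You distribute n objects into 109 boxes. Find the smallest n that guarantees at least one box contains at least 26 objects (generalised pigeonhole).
n = (26 − 1)·109 + 1 = 2726

By the generalised pigeonhole principle, to guarantee some box contains ≥ r objects we need more than (r − 1) · k objects total. Threshold: n = (r − 1) · k + 1. With r = 26 and k = 109: n = 25 · 109 + 1 = 2725 + 1 = 2726. For n = 2725 = 25 · 109, we can put exactly 25 objects in every box, avoiding 26 in any single one — so 2726 is tight.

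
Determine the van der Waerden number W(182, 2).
W(182, 2) = 182 + 1 = 183

A 2-term AP is any pair of integers, so a monochromatic 2-AP exists iff some colour is used at least twice. With 182 colours, the colouring i ↦ i on {1, ..., 182} uses each colour once, avoiding any monochromatic pair, so W(182, 2) > 182. For {1, ..., 183}, pigeonhole forces two integers of the same colour, which form a monochromatic 2-AP. Hence W(182, 2) = 183.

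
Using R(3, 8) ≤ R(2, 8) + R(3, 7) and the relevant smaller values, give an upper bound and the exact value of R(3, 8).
R(3, 8) ≤ R(2, 8) + R(3, 7) = 8 + 23 = 31; exact value R(3, 8) = 28.

The Erdős–Szekeres recurrence R(r, s) ≤ R(r−1, s) + R(r, s−1) applied to (r, s) = (3, 8) gives
  R(3, 8) ≤ R(2, 8) + R(3, 7) = 8 + 23 = 31.
(Recall R(2, k) = k and R is symmetric.) The recurrence is not tight here (it gives 31, but the exact value is R(3, 8) = 28); the tight upper bound requires a sharper argument than the simple recurrence, combined with a lower-bound construction on K_{27}.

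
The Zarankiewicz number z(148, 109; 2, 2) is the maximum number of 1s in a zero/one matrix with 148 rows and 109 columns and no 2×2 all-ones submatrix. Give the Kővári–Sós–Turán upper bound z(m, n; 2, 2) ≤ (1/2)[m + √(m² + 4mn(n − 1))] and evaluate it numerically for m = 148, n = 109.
z(148, 109; 2, 2) ≤ (1/2)[148 + √(148² + 4·148·109·108)] = (1/2)[148 + √6990928] = 1396.0182

Kővári–Sós–Turán: let r_1, ..., r_148 be the row sums and z = Σ r_i the total number of 1s. Each pair of columns can share at most one row with both entries 1 (else a 2×2 all-ones block appears), so Σ_i C(r_i, 2) ≤ C(109, 2) = 5886. By convexity Σ_i C(r_i, 2) ≥ 148·C(z/148, 2) = z(z − 148)/(2·148), giving z² − 148z − 148·109·108 ≤ 0 and hence z ≤ (1/2)[148 + √(21904 + 4·1742256)] = (1/2)[148 + √6990928] ≈ (1/2)(148 + 2644.0363) = 1396.0182.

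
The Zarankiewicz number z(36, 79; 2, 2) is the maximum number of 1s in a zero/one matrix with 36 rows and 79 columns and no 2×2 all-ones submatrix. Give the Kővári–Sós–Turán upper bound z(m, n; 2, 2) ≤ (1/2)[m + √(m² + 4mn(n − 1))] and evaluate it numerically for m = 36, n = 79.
z(36, 79; 2, 2) ≤ (1/2)[36 + √(36² + 4·36·79·78)] = (1/2)[36 + √888624] = 489.3343

Kővári–Sós–Turán: let r_1, ..., r_36 be the row sums and z = Σ r_i the total number of 1s. Each pair of columns can share at most one row with both entries 1 (else a 2×2 all-ones block appears), so Σ_i C(r_i, 2) ≤ C(79, 2) = 3081. By convexity Σ_i C(r_i, 2) ≥ 36·C(z/36, 2) = z(z − 36)/(2·36), giving z² − 36z − 36·79·78 ≤ 0 and hence z ≤ (1/2)[36 + √(1296 + 4·221832)] = (1/2)[36 + √888624] ≈ (1/2)(36 + 942.6686) = 489.3343.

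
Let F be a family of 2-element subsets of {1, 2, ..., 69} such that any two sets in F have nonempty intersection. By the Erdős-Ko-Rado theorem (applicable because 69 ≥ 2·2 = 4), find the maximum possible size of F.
max |F| = C(68, 1) = 68

Erdős-Ko-Rado (1961): when n ≥ 2k, max |F| = C(n−1, k−1). The bound is attained by the star {A : i ∈ A} for any fixed i ∈ [n]. Here C(69−1, 2−1) = C(68, 1) = 68.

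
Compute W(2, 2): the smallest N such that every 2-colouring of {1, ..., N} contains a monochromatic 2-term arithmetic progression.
W(2, 2) = 2 + 1 = 3

A 2-term AP is any pair of integers, so a monochromatic 2-AP exists iff some colour is used at least twice. With 2 colours, the colouring i ↦ i on {1, ..., 2} uses each colour once, avoiding any monochromatic pair, so W(2, 2) > 2. For {1, ..., 3}, pigeonhole forces two integers of the same colour, which form a monochromatic 2-AP. Hence W(2, 2) = 3.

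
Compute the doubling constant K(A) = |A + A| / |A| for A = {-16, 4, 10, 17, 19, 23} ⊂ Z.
K = |A + A| / |A| = 20/6 = 10/3

Enumerate A + A = {a + b : a, b ∈ A}. With |A| = 6, there are |A|^2 = 36 ordered sum pairs; collecting distinct values, A + A = {-32, -12, -6, 1, 3, 7, 8, 14, 20, 21, 23, 27, 29, 33, 34, 36, 38, 40, 42, 46}, so |A + A| = 20. Thus K = 20/6 = 10/3. For comparison, the minimum possible |A + A| over all 6-element sets is 2·6 − 1 = 11 (so min K = 11/6), attained only by arithmetic progressions.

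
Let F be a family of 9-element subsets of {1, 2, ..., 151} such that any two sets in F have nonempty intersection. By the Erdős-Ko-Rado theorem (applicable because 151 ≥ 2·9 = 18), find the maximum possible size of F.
max |F| = C(150, 8) = 5257211409450

Erdős-Ko-Rado (1961): when n ≥ 2k, max |F| = C(n−1, k−1). The bound is attained by the star {A : i ∈ A} for any fixed i ∈ [n]. Here C(151−1, 9−1) = C(150, 8) = 5257211409450.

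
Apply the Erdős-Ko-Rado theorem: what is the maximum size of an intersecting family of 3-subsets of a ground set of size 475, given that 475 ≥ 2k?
max |F| = C(474, 2) = 112101

The Erdős-Ko-Rado theorem states: for n ≥ 2k, an intersecting family of k-subsets of an n-element set has size at most C(n − 1, k − 1), with equality for 'star' families {A ⊆ [n] : |A| = k, i ∈ A} (fix an element i). For n = 475, k = 3: C(474, 2) = 112101.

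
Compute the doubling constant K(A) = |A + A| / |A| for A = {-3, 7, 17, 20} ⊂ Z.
K = |A + A| / |A| = 9/4

Enumerate A + A = {a + b : a, b ∈ A}. With |A| = 4, there are |A|^2 = 16 ordered sum pairs; collecting distinct values, A + A = {-6, 4, 14, 17, 24, 27, 34, 37, 40}, so |A + A| = 9. Thus K = 9/4. For comparison, the minimum possible |A + A| over all 4-element sets is 2·4 − 1 = 7 (so min K = 7/4), attained only by arithmetic progressions.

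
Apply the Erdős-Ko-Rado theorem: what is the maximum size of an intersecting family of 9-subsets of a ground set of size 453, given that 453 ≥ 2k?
max |F| = C(452, 8) = 40600718090136600

The Erdős-Ko-Rado theorem states: for n ≥ 2k, an intersecting family of k-subsets of an n-element set has size at most C(n − 1, k − 1), with equality for 'star' families {A ⊆ [n] : |A| = k, i ∈ A} (fix an element i). For n = 453, k = 9: C(452, 8) = 40600718090136600.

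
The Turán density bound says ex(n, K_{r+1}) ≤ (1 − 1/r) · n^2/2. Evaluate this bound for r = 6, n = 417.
Turán density bound = (5/6) · 417^2/2 = 289815/4 ≈ 72453.75

Turán's theorem: ex(n, K_{r+1}) is achieved by the complete r-partite Turán graph T(n, r) with parts as balanced as possible, and is at most (1 − 1/r) · n^2/2. For r = 6, n = 417: the density bound is (5/6) · 173889/2 = 289815/4 ≈ 72453.75. The integer-valued extremum is e(T(417, 6)) = 72453, which is strictly less than the density bound 289815/4 since 6 ∤ 417 (the parts of T(417, 6) cannot all be equal).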